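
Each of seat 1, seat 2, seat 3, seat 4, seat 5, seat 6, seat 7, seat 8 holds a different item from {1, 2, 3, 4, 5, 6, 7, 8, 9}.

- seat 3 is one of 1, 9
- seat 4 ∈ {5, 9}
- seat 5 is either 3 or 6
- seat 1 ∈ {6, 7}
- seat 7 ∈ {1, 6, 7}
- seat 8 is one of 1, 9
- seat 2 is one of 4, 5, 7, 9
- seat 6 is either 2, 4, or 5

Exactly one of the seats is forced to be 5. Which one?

The 8 variables together cover exactly {1, 2, 3, 4, 5, 6, 7, 9} — 8 values for 8 variables — and 2 appears only in seat 6's list, so seat 6 = 2.
The 7 still-open variables draw from only 7 values {1, 3, 4, 5, 6, 7, 9}, so each is used; only seat 5 can be 3, hence seat 5 = 3.
The 6 still-open variables together cover exactly {1, 4, 5, 6, 7, 9} — 6 values for 6 variables — and 4 appears only in seat 2's list, so seat 2 = 4.
Among the 5 still-open variables, 5 fits only seat 4 (and all 5 values in {1, 5, 6, 7, 9} must be used), so seat 4 = 5.

seat 4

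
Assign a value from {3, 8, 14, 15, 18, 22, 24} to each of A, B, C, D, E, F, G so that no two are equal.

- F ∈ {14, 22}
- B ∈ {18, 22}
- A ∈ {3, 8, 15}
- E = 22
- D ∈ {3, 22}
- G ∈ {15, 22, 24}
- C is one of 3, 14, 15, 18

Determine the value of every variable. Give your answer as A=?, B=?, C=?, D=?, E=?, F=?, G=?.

E has just one choice, so E = 22. So B, D, F, G can't be 22.
F's domain is down to {14}, so F = 14. Strike 14 from C.
That leaves B = 18. So C can't be 18.
D's domain is down to {3}, so D = 3. So A, C can't be 3.
That leaves C = 15. Remove 15 from A, G.
That leaves G = 24.
That leaves A = 8.

A=8, B=18, C=15, D=3, E=22, F=14, G=24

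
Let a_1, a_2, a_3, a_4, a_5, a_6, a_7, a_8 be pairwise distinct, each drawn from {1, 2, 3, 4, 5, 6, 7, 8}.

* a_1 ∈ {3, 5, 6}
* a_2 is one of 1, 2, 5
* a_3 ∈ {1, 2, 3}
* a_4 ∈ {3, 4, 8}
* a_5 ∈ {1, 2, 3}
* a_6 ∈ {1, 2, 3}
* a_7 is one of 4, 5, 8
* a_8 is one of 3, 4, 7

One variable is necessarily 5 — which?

a_2

Among the 8 variables, 6 fits only a_1 (and all 8 values in {1, 2, 3, 4, 5, 6, 7, 8} must be used), so a_1 = 6.
Among the 7 still-open variables, 7 fits only a_8 (and all 7 values in {1, 2, 3, 4, 5, 7, 8} must be used), so a_8 = 7.
a_3, a_5, a_6 between them cover only {1, 2, 3} — a naked triple. Remove those values from a_2, a_4.
So 5 goes to a_2.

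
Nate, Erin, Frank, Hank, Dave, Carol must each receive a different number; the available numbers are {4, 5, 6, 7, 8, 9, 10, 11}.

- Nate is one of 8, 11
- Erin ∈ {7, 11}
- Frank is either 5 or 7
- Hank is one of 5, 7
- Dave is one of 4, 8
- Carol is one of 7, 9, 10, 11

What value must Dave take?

4

Frank and Hank share exactly the 2 values {5, 7}; by pigeonhole those values go to them, so strike 5, 7 from Erin, Carol.
Erin has just one choice, so Erin = 11. Remove 11 from Nate, Carol.
Nate's domain is down to {8}, so Nate = 8. So Dave can't be 8.
So Dave = 4.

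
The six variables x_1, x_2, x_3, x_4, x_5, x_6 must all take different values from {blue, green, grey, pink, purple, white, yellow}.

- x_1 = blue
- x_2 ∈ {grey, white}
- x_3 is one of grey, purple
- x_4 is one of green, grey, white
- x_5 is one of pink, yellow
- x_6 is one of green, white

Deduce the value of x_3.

purple

x_1's domain is down to {blue}, so x_1 = blue.
The 3 variables x_2, x_4, x_6 are confined to {green, grey, white}, which locks those values in; drop them from x_3.
So x_3 = purple.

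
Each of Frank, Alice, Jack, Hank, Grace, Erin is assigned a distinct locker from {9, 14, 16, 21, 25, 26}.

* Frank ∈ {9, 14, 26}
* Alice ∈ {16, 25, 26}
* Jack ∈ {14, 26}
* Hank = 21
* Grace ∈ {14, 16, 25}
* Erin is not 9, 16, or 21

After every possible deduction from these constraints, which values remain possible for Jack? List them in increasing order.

Hank has just one choice, so Hank = 21.
The 5 still-open variables together cover exactly {9, 14, 16, 25, 26} — 5 values for 5 variables — and 9 appears only in Frank's list, so Frank = 9.
No further eliminations apply; Jack can still be any of 14, 26.

14, 26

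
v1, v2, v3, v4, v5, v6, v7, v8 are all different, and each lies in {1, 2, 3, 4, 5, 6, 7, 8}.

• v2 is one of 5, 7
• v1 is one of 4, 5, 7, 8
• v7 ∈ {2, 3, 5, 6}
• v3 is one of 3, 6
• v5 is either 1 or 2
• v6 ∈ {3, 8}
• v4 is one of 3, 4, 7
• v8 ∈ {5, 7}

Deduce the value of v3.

The 8 variables draw from only 8 values {1, 2, 3, 4, 5, 6, 7, 8}, so each is used; only v5 can be 1, hence v5 = 1.
The 7 still-open variables draw from only 7 values {2, 3, 4, 5, 6, 7, 8}, so each is used; only v7 can be 2, hence v7 = 2.
The 6 still-open variables draw from only 6 values {3, 4, 5, 6, 7, 8}, so each is used; only v3 can be 6, hence v3 = 6.

6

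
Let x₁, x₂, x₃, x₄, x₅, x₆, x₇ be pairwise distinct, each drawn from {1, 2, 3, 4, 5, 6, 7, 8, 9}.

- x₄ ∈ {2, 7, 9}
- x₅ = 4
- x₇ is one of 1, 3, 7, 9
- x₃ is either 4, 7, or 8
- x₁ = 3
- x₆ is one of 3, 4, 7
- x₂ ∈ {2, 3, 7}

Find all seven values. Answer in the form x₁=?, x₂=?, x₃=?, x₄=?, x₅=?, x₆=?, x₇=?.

x₁=3, x₂=2, x₃=8, x₄=9, x₅=4, x₆=7, x₇=1

x₁ has just one choice, so x₁ = 3. Remove 3 from x₂, x₆, x₇.
x₅'s domain is down to {4}, so x₅ = 4. Remove 4 from x₃, x₆.
x₆'s domain is down to {7}, so x₆ = 7. So x₂, x₃, x₄, x₇ can't be 7.
That leaves x₂ = 2. Remove 2 from x₄.
x₃ has just one choice, so x₃ = 8.
x₄ has just one choice, so x₄ = 9. Eliminate 9 elsewhere: x₇.
x₇'s domain is down to {1}, so x₇ = 1.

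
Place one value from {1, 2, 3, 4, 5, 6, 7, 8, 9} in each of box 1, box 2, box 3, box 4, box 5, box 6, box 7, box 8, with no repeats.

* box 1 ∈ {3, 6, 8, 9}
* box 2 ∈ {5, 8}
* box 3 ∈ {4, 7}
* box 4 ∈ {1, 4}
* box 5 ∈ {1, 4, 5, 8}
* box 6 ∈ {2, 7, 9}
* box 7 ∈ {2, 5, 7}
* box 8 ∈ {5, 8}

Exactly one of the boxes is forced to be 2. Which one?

box 7

The 2 variables box 2 and box 8 are confined to {5, 8}, which locks those values in; drop them from box 1, box 5, box 7.
box 4 and box 5 between them cover only {1, 4} — a naked pair. Remove those values from box 3.
box 3's domain is down to {7}, so box 3 = 7. So box 6, box 7 can't be 7.
So 2 goes to box 7.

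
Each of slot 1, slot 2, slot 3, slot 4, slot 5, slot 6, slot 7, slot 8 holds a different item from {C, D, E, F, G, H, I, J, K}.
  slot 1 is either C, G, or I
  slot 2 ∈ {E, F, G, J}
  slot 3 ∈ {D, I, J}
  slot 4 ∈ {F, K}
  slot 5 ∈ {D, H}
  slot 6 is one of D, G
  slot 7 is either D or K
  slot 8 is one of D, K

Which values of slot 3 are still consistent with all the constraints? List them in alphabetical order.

I, J

slot 7 and slot 8 share exactly the 2 values {D, K}; by pigeonhole those values go to them, so strike D, K from slot 3, slot 4, slot 5, slot 6.
slot 4's domain is down to {F}, so slot 4 = F. Strike F from slot 2.
slot 5 has just one choice, so slot 5 = H.
slot 6 has just one choice, so slot 6 = G. Strike G from slot 1, slot 2.
No further eliminations apply; slot 3 can still be any of I, J.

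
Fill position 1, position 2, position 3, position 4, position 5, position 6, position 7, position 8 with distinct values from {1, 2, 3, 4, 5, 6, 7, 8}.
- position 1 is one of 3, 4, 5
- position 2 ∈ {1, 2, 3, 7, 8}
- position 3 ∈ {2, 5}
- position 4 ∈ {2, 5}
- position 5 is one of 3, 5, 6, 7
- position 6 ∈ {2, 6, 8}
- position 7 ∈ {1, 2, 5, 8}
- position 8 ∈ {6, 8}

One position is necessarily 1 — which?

Among the 8 variables, 4 fits only position 1 (and all 8 values in {1, 2, 3, 4, 5, 6, 7, 8} must be used), so position 1 = 4.
position 3 and position 4 share exactly the 2 values {2, 5}; by pigeonhole those values go to them, so strike 2, 5 from position 2, position 5, position 6, position 7.
position 6 and position 8 share exactly the 2 values {6, 8}; by pigeonhole those values go to them, so strike 6, 8 from position 2, position 5, position 7.
So 1 goes to position 7.

position 7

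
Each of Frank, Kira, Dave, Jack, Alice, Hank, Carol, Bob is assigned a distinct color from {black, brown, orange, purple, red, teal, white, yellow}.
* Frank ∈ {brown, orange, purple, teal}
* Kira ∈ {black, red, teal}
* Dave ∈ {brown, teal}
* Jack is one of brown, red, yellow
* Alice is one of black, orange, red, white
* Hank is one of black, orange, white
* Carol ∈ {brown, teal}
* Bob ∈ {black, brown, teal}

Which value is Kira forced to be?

red

The 8 variables together cover exactly {black, brown, orange, purple, red, teal, white, yellow} — 8 values for 8 variables — and purple appears only in Frank's list, so Frank = purple.
The 7 still-open variables together cover exactly {black, brown, orange, red, teal, white, yellow} — 7 values for 7 variables — and yellow appears only in Jack's list, so Jack = yellow.
The 2 variables Dave and Carol are confined to {brown, teal}, which locks those values in; drop them from Kira, Bob.
Bob's domain is down to {black}, so Bob = black. Strike black from Kira, Alice, Hank.
So Kira = red.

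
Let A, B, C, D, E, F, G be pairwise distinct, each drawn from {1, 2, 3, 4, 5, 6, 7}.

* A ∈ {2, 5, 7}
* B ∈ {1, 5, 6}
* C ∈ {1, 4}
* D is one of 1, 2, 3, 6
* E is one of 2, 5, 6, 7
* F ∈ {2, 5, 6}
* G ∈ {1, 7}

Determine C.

The 7 variables draw from only 7 values {1, 2, 3, 4, 5, 6, 7}, so each is used; only D can be 3, hence D = 3.
The 6 still-open variables draw from only 6 values {1, 2, 4, 5, 6, 7}, so each is used; only C can be 4, hence C = 4.

4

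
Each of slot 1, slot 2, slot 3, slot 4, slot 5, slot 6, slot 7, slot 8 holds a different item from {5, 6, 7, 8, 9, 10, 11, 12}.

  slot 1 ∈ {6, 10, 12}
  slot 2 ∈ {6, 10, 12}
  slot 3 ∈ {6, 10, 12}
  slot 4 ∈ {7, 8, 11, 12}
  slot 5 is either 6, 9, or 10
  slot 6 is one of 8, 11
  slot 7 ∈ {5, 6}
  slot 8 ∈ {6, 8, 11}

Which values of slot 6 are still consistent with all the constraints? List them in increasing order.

8, 11

The 8 variables draw from only 8 values {5, 6, 7, 8, 9, 10, 11, 12}, so each is used; only slot 7 can be 5, hence slot 7 = 5.
Among the 7 still-open variables, 7 fits only slot 4 (and all 7 values in {6, 7, 8, 9, 10, 11, 12} must be used), so slot 4 = 7.
The 6 still-open variables together cover exactly {6, 8, 9, 10, 11, 12} — 6 values for 6 variables — and 9 appears only in slot 5's list, so slot 5 = 9.
The 3 variables slot 1, slot 2, slot 3 are confined to {6, 10, 12}, which locks those values in; drop them from slot 8.
No further eliminations apply; slot 6 can still be any of 8, 11.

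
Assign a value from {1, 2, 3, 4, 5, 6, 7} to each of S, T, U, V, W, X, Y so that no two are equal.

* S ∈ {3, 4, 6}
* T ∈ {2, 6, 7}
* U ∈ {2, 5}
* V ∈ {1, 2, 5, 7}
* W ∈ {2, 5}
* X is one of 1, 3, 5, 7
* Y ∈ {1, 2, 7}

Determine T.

Among the 7 variables, 4 fits only S (and all 7 values in {1, 2, 3, 4, 5, 6, 7} must be used), so S = 4.
Among the 6 still-open variables, 3 fits only X (and all 6 values in {1, 2, 3, 5, 6, 7} must be used), so X = 3.
The 5 still-open variables draw from only 5 values {1, 2, 5, 6, 7}, so each is used; only T can be 6, hence T = 6.

6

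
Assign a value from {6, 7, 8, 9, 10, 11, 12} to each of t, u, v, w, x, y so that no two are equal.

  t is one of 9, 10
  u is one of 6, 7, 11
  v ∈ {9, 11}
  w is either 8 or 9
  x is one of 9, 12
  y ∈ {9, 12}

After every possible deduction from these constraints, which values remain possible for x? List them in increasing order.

x and y share exactly the 2 values {9, 12}; by pigeonhole those values go to them, so strike 9, 12 from t, v, w.
That leaves t = 10.
v's domain is down to {11}, so v = 11. Remove 11 from u.
w must be 8 (only option left).
No further eliminations apply; x can still be any of 9, 12.

9, 12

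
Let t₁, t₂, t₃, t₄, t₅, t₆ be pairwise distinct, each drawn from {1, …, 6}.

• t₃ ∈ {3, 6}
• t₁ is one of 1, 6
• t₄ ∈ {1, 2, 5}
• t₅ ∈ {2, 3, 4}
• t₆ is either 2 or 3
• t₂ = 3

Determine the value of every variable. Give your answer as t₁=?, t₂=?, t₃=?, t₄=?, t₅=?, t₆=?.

t₂'s domain is down to {3}, so t₂ = 3. Eliminate 3 elsewhere: t₃, t₅, t₆.
t₃'s domain is down to {6}, so t₃ = 6. Eliminate 6 elsewhere: t₁.
t₆ must be 2 (only option left). Strike 2 from t₄, t₅.
t₁'s domain is down to {1}, so t₁ = 1. Eliminate 1 elsewhere: t₄.
t₄'s domain is down to {5}, so t₄ = 5.
That leaves t₅ = 4.

t₁=1, t₂=3, t₃=6, t₄=5, t₅=4, t₆=2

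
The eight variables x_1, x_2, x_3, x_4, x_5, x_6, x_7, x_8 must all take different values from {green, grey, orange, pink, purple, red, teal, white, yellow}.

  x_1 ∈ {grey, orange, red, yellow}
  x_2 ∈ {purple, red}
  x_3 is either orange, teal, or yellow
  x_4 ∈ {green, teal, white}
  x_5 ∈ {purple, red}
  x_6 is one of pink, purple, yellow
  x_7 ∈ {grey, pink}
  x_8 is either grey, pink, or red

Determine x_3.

x_2 and x_5 between them cover only {purple, red} — a naked pair. Remove those values from x_1, x_6, x_8.
x_7 and x_8 share exactly the 2 values {grey, pink}; by pigeonhole those values go to them, so strike grey, pink from x_1, x_6.
That leaves x_6 = yellow. Remove yellow from x_1, x_3.
x_1's domain is down to {orange}, so x_1 = orange. Strike orange from x_3.
So x_3 = teal.

teal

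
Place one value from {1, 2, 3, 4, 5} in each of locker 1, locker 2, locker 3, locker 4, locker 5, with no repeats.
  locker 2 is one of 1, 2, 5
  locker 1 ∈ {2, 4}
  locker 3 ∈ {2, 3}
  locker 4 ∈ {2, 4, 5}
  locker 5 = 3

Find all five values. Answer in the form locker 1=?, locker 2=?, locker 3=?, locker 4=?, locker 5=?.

locker 5 must be 3 (only option left). Strike 3 from locker 3.
locker 3 must be 2 (only option left). Eliminate 2 elsewhere: locker 1, locker 2, locker 4.
locker 1 must be 4 (only option left). Strike 4 from locker 4.
locker 4 must be 5 (only option left). Remove 5 from locker 2.
locker 2 must be 1 (only option left).

locker 1=4, locker 2=1, locker 3=2, locker 4=5, locker 5=3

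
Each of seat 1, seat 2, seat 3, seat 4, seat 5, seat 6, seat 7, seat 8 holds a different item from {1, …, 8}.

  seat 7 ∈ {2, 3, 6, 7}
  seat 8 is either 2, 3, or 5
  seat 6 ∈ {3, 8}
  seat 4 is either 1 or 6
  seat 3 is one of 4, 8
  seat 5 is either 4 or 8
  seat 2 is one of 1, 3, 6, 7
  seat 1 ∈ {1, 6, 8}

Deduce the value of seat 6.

3

The 8 variables together cover exactly {1, 2, 3, 4, 5, 6, 7, 8} — 8 values for 8 variables — and 5 appears only in seat 8's list, so seat 8 = 5.
Among the 7 still-open variables, 2 fits only seat 7 (and all 7 values in {1, 2, 3, 4, 6, 7, 8} must be used), so seat 7 = 2.
The 6 still-open variables draw from only 6 values {1, 3, 4, 6, 7, 8}, so each is used; only seat 2 can be 7, hence seat 2 = 7.
Among the 5 still-open variables, 3 fits only seat 6 (and all 5 values in {1, 3, 4, 6, 8} must be used), so seat 6 = 3.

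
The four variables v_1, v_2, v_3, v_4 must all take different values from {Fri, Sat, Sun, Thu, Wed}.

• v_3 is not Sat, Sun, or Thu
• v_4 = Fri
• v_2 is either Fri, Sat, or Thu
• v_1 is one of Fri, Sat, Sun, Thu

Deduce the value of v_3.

Wed

v_4 has just one choice, so v_4 = Fri. Strike Fri from v_1, v_2, v_3.
So v_3 = Wed.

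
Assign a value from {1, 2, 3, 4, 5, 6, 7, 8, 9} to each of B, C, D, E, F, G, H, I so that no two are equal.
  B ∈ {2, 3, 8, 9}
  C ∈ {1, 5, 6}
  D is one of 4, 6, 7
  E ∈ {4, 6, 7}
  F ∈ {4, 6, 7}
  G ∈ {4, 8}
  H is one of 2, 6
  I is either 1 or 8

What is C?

5

D, E, F between them cover only {4, 6, 7} — a naked triple. Remove those values from C, G, H.
G's domain is down to {8}, so G = 8. Strike 8 from B, I.
H must be 2 (only option left). Strike 2 from B.
I must be 1 (only option left). So C can't be 1.
So C = 5.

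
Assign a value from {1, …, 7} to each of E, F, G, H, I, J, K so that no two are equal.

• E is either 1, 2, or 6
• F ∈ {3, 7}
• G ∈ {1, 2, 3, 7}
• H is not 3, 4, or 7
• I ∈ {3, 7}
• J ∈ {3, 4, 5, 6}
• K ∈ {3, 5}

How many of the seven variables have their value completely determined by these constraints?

2

The 7 variables together cover exactly {1, 2, 3, 4, 5, 6, 7} — 7 values for 7 variables — and 4 appears only in J's list, so J = 4.
The 2 variables F and I are confined to {3, 7}, which locks those values in; drop them from G, K.
That leaves K = 5. Remove 5 from H.
Determined: J=4, K=5. The other variables each still have more than one consistent value. That makes 2.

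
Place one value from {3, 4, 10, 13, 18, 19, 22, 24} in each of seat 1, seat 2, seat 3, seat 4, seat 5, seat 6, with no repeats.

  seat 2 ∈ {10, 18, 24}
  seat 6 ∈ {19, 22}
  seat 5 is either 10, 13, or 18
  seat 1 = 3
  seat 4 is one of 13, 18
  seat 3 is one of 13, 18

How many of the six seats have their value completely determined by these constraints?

seat 1's domain is down to {3}, so seat 1 = 3.
seat 3 and seat 4 between them cover only {13, 18} — a naked pair. Remove those values from seat 2, seat 5.
seat 5's domain is down to {10}, so seat 5 = 10. So seat 2 can't be 10.
seat 2 has just one choice, so seat 2 = 24.
Determined: seat 1=3, seat 2=24, seat 5=10. The other seats each still have more than one consistent value. That makes 3.

3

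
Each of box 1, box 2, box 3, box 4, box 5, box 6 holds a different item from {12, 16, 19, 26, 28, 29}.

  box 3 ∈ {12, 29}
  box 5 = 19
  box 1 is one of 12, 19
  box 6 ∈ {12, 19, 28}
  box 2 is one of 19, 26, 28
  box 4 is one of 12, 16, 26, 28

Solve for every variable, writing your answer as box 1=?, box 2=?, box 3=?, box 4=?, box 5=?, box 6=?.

box 5 has just one choice, so box 5 = 19. So box 1, box 2, box 6 can't be 19.
box 1's domain is down to {12}, so box 1 = 12. Eliminate 12 elsewhere: box 3, box 4, box 6.
box 3 has just one choice, so box 3 = 29.
box 6's domain is down to {28}, so box 6 = 28. Remove 28 from box 2, box 4.
box 2's domain is down to {26}, so box 2 = 26. Remove 26 from box 4.
box 4's domain is down to {16}, so box 4 = 16.

box 1=12, box 2=26, box 3=29, box 4=16, box 5=19, box 6=28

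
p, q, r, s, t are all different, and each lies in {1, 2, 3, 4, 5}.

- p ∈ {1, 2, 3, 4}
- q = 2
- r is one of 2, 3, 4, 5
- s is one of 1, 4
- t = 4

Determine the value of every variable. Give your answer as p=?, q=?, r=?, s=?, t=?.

p=3, q=2, r=5, s=1, t=4

q's domain is down to {2}, so q = 2. Remove 2 from p, r.
That leaves t = 4. Strike 4 from p, r, s.
s has just one choice, so s = 1. Remove 1 from p.
p must be 3 (only option left). Remove 3 from r.
That leaves r = 5.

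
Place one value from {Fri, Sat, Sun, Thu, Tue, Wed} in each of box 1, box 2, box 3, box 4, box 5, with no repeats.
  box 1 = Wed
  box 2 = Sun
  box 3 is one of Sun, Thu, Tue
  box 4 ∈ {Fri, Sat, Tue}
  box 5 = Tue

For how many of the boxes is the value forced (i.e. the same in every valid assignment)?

4

box 1's domain is down to {Wed}, so box 1 = Wed.
box 2 has just one choice, so box 2 = Sun. Eliminate Sun elsewhere: box 3.
box 5 must be Tue (only option left). Strike Tue from box 3, box 4.
box 3 must be Thu (only option left).
Determined: box 1=Wed, box 2=Sun, box 3=Thu, box 5=Tue. The other boxes each still have more than one consistent value. That makes 4.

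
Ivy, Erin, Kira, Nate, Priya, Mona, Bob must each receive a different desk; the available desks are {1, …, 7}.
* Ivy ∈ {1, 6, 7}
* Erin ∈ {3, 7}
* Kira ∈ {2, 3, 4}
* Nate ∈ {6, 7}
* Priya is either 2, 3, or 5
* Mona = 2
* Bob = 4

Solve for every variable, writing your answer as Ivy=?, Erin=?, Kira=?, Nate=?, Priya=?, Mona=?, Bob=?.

Mona must be 2 (only option left). Strike 2 from Kira, Priya.
Bob must be 4 (only option left). Strike 4 from Kira.
Kira has just one choice, so Kira = 3. Strike 3 from Erin, Priya.
Priya's domain is down to {5}, so Priya = 5.
That leaves Erin = 7. Eliminate 7 elsewhere: Ivy, Nate.
Nate must be 6 (only option left). Strike 6 from Ivy.
Ivy has just one choice, so Ivy = 1.

Ivy=1, Erin=7, Kira=3, Nate=6, Priya=5, Mona=2, Bob=4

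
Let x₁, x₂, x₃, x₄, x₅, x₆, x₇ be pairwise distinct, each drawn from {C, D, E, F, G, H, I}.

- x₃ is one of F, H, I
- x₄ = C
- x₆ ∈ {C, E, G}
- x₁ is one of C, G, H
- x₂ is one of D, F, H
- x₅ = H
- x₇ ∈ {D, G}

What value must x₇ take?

x₄'s domain is down to {C}, so x₄ = C. Remove C from x₁, x₆.
That leaves x₅ = H. Remove H from x₁, x₂, x₃.
x₁ must be G (only option left). Remove G from x₆, x₇.
So x₇ = D.

D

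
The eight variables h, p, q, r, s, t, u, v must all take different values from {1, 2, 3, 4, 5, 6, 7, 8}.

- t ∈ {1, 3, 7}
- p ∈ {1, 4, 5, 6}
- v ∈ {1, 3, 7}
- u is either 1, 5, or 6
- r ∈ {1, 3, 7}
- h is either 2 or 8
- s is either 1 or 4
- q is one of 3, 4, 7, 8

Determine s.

4

Among the 8 variables, 2 fits only h (and all 8 values in {1, 2, 3, 4, 5, 6, 7, 8} must be used), so h = 2.
The 7 still-open variables draw from only 7 values {1, 3, 4, 5, 6, 7, 8}, so each is used; only q can be 8, hence q = 8.
r, t, v share exactly the 3 values {1, 3, 7}; by pigeonhole those values go to them, so strike 1, 3, 7 from p, s, u.
So s = 4.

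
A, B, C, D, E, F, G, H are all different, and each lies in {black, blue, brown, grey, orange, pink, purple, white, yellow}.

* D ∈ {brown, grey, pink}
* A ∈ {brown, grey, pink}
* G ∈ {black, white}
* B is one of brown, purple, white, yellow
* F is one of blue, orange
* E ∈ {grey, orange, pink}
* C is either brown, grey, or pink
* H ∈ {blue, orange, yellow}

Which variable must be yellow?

H

A, C, D share exactly the 3 values {brown, grey, pink}; by pigeonhole those values go to them, so strike brown, grey, pink from B, E.
That leaves E = orange. Eliminate orange elsewhere: F, H.
F has just one choice, so F = blue. Eliminate blue elsewhere: H.
So yellow goes to H.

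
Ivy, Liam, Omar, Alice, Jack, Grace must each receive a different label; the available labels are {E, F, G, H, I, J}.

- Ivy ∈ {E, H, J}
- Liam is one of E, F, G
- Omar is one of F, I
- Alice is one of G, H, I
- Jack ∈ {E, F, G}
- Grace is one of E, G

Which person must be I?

The 6 variables together cover exactly {E, F, G, H, I, J} — 6 values for 6 variables — and J appears only in Ivy's list, so Ivy = J.
The 5 still-open variables together cover exactly {E, F, G, H, I} — 5 values for 5 variables — and H appears only in Alice's list, so Alice = H.
The 4 still-open variables together cover exactly {E, F, G, I} — 4 values for 4 variables — and I appears only in Omar's list, so Omar = I.

Omar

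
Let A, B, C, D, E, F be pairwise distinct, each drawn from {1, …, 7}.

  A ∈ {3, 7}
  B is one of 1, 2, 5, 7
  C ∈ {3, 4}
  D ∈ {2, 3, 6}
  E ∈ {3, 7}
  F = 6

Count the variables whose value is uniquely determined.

3

F has just one choice, so F = 6. Strike 6 from D.
A and E share exactly the 2 values {3, 7}; by pigeonhole those values go to them, so strike 3, 7 from B, C, D.
C's domain is down to {4}, so C = 4.
D must be 2 (only option left). Remove 2 from B.
Determined: C=4, D=2, F=6. The other variables each still have more than one consistent value. That makes 3.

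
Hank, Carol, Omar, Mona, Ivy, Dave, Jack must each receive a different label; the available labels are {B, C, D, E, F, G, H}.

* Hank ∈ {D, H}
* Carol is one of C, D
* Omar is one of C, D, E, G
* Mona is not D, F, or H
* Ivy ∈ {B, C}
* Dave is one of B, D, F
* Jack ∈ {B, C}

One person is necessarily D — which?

Among the 7 variables, F fits only Dave (and all 7 values in {B, C, D, E, F, G, H} must be used), so Dave = F.
The 6 still-open variables together cover exactly {B, C, D, E, G, H} — 6 values for 6 variables — and H appears only in Hank's list, so Hank = H.
Ivy and Jack share exactly the 2 values {B, C}; by pigeonhole those values go to them, so strike B, C from Carol, Omar, Mona.
So D goes to Carol.

Carol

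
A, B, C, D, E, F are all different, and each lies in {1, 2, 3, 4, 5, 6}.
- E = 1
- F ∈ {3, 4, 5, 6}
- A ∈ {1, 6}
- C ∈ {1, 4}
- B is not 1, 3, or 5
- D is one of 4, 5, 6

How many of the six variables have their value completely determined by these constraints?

E must be 1 (only option left). Eliminate 1 elsewhere: A, C.
A has just one choice, so A = 6. So B, D, F can't be 6.
C's domain is down to {4}, so C = 4. So B, D, F can't be 4.
D must be 5 (only option left). Remove 5 from F.
F has just one choice, so F = 3.
That leaves B = 2.
Every variable is fixed: A=6, B=2, C=4, D=5, E=1, F=3. That makes 6.

6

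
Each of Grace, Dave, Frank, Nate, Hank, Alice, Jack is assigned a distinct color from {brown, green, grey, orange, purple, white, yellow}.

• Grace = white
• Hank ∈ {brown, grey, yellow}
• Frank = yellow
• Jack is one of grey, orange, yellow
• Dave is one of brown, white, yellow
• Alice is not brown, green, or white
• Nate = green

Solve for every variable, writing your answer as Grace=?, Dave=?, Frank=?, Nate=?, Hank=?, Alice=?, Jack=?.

Grace must be white (only option left). Remove white from Dave.
Frank must be yellow (only option left). Remove yellow from Dave, Hank, Alice, Jack.
That leaves Nate = green.
Dave must be brown (only option left). Eliminate brown elsewhere: Hank.
Hank's domain is down to {grey}, so Hank = grey. Strike grey from Alice, Jack.
Jack must be orange (only option left). Eliminate orange elsewhere: Alice.
Alice's domain is down to {purple}, so Alice = purple.

Grace=white, Dave=brown, Frank=yellow, Nate=green, Hank=grey, Alice=purple, Jack=orange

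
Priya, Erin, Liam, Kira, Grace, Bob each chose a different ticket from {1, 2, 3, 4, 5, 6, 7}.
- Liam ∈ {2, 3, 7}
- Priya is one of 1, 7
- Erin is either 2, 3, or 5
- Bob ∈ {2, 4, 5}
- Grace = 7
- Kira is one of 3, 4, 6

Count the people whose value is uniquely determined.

Grace's domain is down to {7}, so Grace = 7. Strike 7 from Priya, Liam.
That leaves Priya = 1.
Determined: Priya=1, Grace=7. The other people each still have more than one consistent value. That makes 2.

2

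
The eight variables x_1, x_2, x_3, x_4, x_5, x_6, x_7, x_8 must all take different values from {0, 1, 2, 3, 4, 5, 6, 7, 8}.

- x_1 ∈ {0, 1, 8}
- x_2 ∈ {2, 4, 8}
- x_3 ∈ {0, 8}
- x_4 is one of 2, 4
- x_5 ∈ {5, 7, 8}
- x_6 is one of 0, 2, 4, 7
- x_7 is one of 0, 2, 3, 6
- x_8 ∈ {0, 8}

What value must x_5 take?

5

The 2 variables x_3 and x_8 are confined to {0, 8}, which locks those values in; drop them from x_1, x_2, x_5, x_6, x_7.
x_1's domain is down to {1}, so x_1 = 1.
x_2 and x_4 share exactly the 2 values {2, 4}; by pigeonhole those values go to them, so strike 2, 4 from x_6, x_7.
x_6 has just one choice, so x_6 = 7. Remove 7 from x_5.
So x_5 = 5.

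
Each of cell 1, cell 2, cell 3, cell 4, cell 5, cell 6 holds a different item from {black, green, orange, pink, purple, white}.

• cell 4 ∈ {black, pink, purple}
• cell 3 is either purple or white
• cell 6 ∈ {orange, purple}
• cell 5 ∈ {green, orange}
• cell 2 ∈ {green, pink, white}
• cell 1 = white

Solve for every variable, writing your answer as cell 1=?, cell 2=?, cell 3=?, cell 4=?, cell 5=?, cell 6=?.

cell 1 has just one choice, so cell 1 = white. So cell 2, cell 3 can't be white.
cell 3's domain is down to {purple}, so cell 3 = purple. So cell 4, cell 6 can't be purple.
cell 6 must be orange (only option left). Remove orange from cell 5.
cell 5 has just one choice, so cell 5 = green. Remove green from cell 2.
cell 2's domain is down to {pink}, so cell 2 = pink. Strike pink from cell 4.
cell 4 has just one choice, so cell 4 = black.

cell 1=white, cell 2=pink, cell 3=purple, cell 4=black, cell 5=green, cell 6=orange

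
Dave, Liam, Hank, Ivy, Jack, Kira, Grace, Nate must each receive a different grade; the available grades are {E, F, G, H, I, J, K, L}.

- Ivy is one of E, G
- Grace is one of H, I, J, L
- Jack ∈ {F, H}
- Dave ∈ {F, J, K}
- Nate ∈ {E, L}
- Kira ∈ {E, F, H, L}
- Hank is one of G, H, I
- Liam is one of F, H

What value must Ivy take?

G

The 8 variables together cover exactly {E, F, G, H, I, J, K, L} — 8 values for 8 variables — and K appears only in Dave's list, so Dave = K.
The 7 still-open variables draw from only 7 values {E, F, G, H, I, J, L}, so each is used; only Grace can be J, hence Grace = J.
The 6 still-open variables draw from only 6 values {E, F, G, H, I, L}, so each is used; only Hank can be I, hence Hank = I.
The 5 still-open variables draw from only 5 values {E, F, G, H, L}, so each is used; only Ivy can be G, hence Ivy = G.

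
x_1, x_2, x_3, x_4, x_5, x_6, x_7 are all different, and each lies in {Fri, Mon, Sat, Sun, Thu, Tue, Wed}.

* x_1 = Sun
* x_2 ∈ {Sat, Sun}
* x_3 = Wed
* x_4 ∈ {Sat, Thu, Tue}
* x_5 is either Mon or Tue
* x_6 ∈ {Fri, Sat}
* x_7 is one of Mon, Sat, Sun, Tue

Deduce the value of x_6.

x_1's domain is down to {Sun}, so x_1 = Sun. Remove Sun from x_2, x_7.
x_2 has just one choice, so x_2 = Sat. Remove Sat from x_4, x_6, x_7.
So x_6 = Fri.

Fri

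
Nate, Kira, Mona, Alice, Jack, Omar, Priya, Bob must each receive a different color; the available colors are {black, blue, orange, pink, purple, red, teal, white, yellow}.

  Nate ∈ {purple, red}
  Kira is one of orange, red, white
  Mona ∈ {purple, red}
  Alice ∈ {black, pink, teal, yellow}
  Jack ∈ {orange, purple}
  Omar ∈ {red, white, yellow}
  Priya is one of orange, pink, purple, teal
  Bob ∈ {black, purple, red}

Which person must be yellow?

Omar

Nate and Mona between them cover only {purple, red} — a naked pair. Remove those values from Kira, Jack, Omar, Priya, Bob.
Jack's domain is down to {orange}, so Jack = orange. So Kira, Priya can't be orange.
Bob must be black (only option left). Strike black from Alice.
That leaves Kira = white. Remove white from Omar.
So yellow goes to Omar.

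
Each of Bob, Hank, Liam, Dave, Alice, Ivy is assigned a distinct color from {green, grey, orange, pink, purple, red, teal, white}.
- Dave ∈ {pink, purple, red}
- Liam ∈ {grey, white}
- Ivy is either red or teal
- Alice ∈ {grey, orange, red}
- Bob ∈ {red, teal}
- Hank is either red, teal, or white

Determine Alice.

The 2 variables Bob and Ivy are confined to {red, teal}, which locks those values in; drop them from Hank, Dave, Alice.
Hank's domain is down to {white}, so Hank = white. Remove white from Liam.
Liam must be grey (only option left). Eliminate grey elsewhere: Alice.
So Alice = orange.

orange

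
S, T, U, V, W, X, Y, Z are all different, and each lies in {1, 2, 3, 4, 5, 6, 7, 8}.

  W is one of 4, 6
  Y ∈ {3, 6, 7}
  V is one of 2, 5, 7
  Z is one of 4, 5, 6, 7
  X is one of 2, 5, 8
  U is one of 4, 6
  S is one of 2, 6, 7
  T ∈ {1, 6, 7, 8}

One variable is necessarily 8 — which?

Among the 8 variables, 1 fits only T (and all 8 values in {1, 2, 3, 4, 5, 6, 7, 8} must be used), so T = 1.
Among the 7 still-open variables, 3 fits only Y (and all 7 values in {2, 3, 4, 5, 6, 7, 8} must be used), so Y = 3.
Among the 6 still-open variables, 8 fits only X (and all 6 values in {2, 4, 5, 6, 7, 8} must be used), so X = 8.

X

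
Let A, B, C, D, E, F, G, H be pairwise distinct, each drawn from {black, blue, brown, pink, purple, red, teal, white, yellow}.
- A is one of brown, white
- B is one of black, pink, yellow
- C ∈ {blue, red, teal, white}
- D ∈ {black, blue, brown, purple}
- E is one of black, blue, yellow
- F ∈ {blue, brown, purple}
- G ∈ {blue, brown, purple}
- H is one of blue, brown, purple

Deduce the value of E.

F, G, H share exactly the 3 values {blue, brown, purple}; by pigeonhole those values go to them, so strike blue, brown, purple from A, C, D, E.
A has just one choice, so A = white. Remove white from C.
D has just one choice, so D = black. So B, E can't be black.
So E = yellow.

yellow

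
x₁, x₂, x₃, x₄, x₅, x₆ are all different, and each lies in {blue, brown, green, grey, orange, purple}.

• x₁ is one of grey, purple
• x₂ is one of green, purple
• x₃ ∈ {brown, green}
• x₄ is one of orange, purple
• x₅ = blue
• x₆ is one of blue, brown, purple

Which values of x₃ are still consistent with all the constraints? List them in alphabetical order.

x₅ has just one choice, so x₅ = blue. So x₆ can't be blue.
The 5 still-open variables together cover exactly {brown, green, grey, orange, purple} — 5 values for 5 variables — and grey appears only in x₁'s list, so x₁ = grey.
Among the 4 still-open variables, orange fits only x₄ (and all 4 values in {brown, green, orange, purple} must be used), so x₄ = orange.
No further eliminations apply; x₃ can still be any of brown, green.

brown, green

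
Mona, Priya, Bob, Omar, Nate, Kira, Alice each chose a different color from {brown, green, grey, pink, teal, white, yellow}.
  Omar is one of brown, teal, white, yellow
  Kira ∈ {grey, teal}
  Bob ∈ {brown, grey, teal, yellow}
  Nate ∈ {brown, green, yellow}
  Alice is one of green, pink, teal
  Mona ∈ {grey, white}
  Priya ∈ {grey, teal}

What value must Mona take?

white

The 7 variables together cover exactly {brown, green, grey, pink, teal, white, yellow} — 7 values for 7 variables — and pink appears only in Alice's list, so Alice = pink.
Among the 6 still-open variables, green fits only Nate (and all 6 values in {brown, green, grey, teal, white, yellow} must be used), so Nate = green.
The 2 variables Priya and Kira are confined to {grey, teal}, which locks those values in; drop them from Mona, Bob, Omar.
So Mona = white.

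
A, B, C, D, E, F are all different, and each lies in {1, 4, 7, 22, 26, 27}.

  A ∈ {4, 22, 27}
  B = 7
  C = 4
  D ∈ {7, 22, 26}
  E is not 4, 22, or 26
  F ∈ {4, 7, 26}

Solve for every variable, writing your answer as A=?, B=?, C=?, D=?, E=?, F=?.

B has just one choice, so B = 7. Eliminate 7 elsewhere: D, E, F.
C must be 4 (only option left). Remove 4 from A, F.
F has just one choice, so F = 26. Remove 26 from D.
D must be 22 (only option left). Strike 22 from A.
A's domain is down to {27}, so A = 27. Strike 27 from E.
E must be 1 (only option left).

A=27, B=7, C=4, D=22, E=1, F=26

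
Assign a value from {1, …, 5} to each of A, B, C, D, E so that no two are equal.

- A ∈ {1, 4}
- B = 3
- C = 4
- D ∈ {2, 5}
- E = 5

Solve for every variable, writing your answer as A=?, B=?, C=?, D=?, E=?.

A=1, B=3, C=4, D=2, E=5

B has just one choice, so B = 3.
C's domain is down to {4}, so C = 4. Eliminate 4 elsewhere: A.
E's domain is down to {5}, so E = 5. Strike 5 from D.
A has just one choice, so A = 1.
D must be 2 (only option left).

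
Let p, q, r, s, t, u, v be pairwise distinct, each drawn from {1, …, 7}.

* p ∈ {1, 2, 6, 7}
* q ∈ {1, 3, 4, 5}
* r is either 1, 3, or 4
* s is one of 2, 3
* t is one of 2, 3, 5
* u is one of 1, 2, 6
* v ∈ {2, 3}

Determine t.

The 7 variables together cover exactly {1, 2, 3, 4, 5, 6, 7} — 7 values for 7 variables — and 7 appears only in p's list, so p = 7.
Among the 6 still-open variables, 6 fits only u (and all 6 values in {1, 2, 3, 4, 5, 6} must be used), so u = 6.
The 2 variables s and v are confined to {2, 3}, which locks those values in; drop them from q, r, t.
So t = 5.

5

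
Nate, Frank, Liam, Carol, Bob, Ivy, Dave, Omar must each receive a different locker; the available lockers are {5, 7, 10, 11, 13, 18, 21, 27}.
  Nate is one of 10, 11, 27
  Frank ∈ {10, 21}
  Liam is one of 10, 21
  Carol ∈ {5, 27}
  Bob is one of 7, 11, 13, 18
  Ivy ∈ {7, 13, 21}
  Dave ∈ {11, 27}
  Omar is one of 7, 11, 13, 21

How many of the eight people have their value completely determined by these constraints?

The 8 variables together cover exactly {5, 7, 10, 11, 13, 18, 21, 27} — 8 values for 8 variables — and 5 appears only in Carol's list, so Carol = 5.
The 7 still-open variables together cover exactly {7, 10, 11, 13, 18, 21, 27} — 7 values for 7 variables — and 18 appears only in Bob's list, so Bob = 18.
Frank and Liam between them cover only {10, 21} — a naked pair. Remove those values from Nate, Ivy, Omar.
Nate and Dave share exactly the 2 values {11, 27}; by pigeonhole those values go to them, so strike 11, 27 from Omar.
Determined: Carol=5, Bob=18. The other people each still have more than one consistent value. That makes 2.

2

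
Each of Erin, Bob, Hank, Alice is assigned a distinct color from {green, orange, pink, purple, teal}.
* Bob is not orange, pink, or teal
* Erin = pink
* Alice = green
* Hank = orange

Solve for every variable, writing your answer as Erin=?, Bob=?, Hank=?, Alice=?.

Erin=pink, Bob=purple, Hank=orange, Alice=green

Erin's domain is down to {pink}, so Erin = pink.
Hank has just one choice, so Hank = orange.
Alice's domain is down to {green}, so Alice = green. Strike green from Bob.
Bob's domain is down to {purple}, so Bob = purple.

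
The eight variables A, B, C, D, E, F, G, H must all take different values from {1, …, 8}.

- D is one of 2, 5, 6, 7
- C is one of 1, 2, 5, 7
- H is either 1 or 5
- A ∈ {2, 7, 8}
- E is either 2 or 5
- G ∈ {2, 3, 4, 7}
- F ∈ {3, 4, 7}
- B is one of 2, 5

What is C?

The 8 variables draw from only 8 values {1, 2, 3, 4, 5, 6, 7, 8}, so each is used; only D can be 6, hence D = 6.
The 7 still-open variables draw from only 7 values {1, 2, 3, 4, 5, 7, 8}, so each is used; only A can be 8, hence A = 8.
B and E between them cover only {2, 5} — a naked pair. Remove those values from C, G, H.
That leaves H = 1. Strike 1 from C.
So C = 7.

7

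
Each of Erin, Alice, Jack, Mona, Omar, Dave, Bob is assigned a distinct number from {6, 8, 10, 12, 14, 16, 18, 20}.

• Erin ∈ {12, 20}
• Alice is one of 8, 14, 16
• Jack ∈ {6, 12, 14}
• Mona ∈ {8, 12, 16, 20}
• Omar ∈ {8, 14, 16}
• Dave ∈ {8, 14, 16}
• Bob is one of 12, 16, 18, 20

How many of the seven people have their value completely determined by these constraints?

2

The 7 variables together cover exactly {6, 8, 12, 14, 16, 18, 20} — 7 values for 7 variables — and 6 appears only in Jack's list, so Jack = 6.
Among the 6 still-open variables, 18 fits only Bob (and all 6 values in {8, 12, 14, 16, 18, 20} must be used), so Bob = 18.
Alice, Omar, Dave share exactly the 3 values {8, 14, 16}; by pigeonhole those values go to them, so strike 8, 14, 16 from Mona.
Determined: Jack=6, Bob=18. The other people each still have more than one consistent value. That makes 2.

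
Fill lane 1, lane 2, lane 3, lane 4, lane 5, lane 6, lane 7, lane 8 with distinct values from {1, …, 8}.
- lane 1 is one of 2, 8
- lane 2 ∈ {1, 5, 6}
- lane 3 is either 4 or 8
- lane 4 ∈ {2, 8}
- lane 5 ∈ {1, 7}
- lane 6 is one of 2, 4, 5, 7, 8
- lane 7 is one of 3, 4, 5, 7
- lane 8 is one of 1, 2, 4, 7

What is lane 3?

Among the 8 variables, 3 fits only lane 7 (and all 8 values in {1, 2, 3, 4, 5, 6, 7, 8} must be used), so lane 7 = 3.
The 7 still-open variables draw from only 7 values {1, 2, 4, 5, 6, 7, 8}, so each is used; only lane 2 can be 6, hence lane 2 = 6.
The 6 still-open variables draw from only 6 values {1, 2, 4, 5, 7, 8}, so each is used; only lane 6 can be 5, hence lane 6 = 5.
lane 1 and lane 4 share exactly the 2 values {2, 8}; by pigeonhole those values go to them, so strike 2, 8 from lane 3, lane 8.
So lane 3 = 4.

4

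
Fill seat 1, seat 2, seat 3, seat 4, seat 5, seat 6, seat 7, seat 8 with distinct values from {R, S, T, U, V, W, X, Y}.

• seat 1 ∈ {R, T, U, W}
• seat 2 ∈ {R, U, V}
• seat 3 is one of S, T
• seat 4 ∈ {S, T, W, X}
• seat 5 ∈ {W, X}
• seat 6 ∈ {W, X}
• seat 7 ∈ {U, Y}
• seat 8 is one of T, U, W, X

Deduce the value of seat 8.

The 8 variables draw from only 8 values {R, S, T, U, V, W, X, Y}, so each is used; only seat 2 can be V, hence seat 2 = V.
The 7 still-open variables together cover exactly {R, S, T, U, W, X, Y} — 7 values for 7 variables — and R appears only in seat 1's list, so seat 1 = R.
Among the 6 still-open variables, Y fits only seat 7 (and all 6 values in {S, T, U, W, X, Y} must be used), so seat 7 = Y.
The 5 still-open variables together cover exactly {S, T, U, W, X} — 5 values for 5 variables — and U appears only in seat 8's list, so seat 8 = U.

U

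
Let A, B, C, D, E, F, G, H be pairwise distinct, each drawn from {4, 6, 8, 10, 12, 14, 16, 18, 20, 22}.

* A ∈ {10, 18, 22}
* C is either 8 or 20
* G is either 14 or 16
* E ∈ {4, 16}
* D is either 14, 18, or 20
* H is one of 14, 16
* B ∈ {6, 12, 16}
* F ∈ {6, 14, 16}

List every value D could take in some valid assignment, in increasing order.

18, 20

The 2 variables G and H are confined to {14, 16}, which locks those values in; drop them from B, D, E, F.
E's domain is down to {4}, so E = 4.
F has just one choice, so F = 6. Strike 6 from B.
B has just one choice, so B = 12.
No further eliminations apply; D can still be any of 18, 20.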